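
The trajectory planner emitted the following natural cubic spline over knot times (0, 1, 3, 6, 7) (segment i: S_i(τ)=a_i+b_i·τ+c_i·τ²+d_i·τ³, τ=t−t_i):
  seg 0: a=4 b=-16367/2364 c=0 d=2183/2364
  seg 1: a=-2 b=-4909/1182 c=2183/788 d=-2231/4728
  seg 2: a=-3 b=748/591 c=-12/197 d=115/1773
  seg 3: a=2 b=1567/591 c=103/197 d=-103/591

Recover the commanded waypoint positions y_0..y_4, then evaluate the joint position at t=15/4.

y_0=4 y_1=-2 y_2=-3 y_3=2 y_4=5
S(15/4) = -25943/12608

y_0 = S_0(0) = a_0 = 4
y_1 = S_1(0) = a_1 = -2
y_2 = S_2(0) = a_2 = -3
y_3 = S_3(0) = a_3 = 2
y_4 = S_3(1) = 5
t_q=15/4 is in segment 2 (τ=3/4); S_2(τ)=-25943/12608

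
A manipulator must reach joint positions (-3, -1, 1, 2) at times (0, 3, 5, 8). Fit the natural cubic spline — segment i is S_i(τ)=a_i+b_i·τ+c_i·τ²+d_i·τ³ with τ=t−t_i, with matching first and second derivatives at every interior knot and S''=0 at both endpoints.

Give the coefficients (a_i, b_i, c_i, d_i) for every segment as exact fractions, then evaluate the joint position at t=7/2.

  seg 0: a=-3 b=25/48 c=0 d=7/432
  seg 1: a=-1 b=23/24 c=7/48 d=-1/16
  seg 2: a=1 b=19/24 c=-11/48 d=11/432
S(7/2) = -63/128

Δ: Δ0=2/3, Δ1=1, Δ2=1/3
row 1: diag=10, rhs=2; c'=1/5, d'=1/5
row 2: denom=10−2·1/5=48/5; d'=(-4−2·1/5)/(48/5)=-11/24
back: M2=-11/24
back: M1=1/5−1/5·-11/24=7/24
M: M0=0, M1=7/24, M2=-11/24, M3=0
seg 0: a=-3, c=M0/2=0, d=(M1−M0)/(6·3)=7/432, b=Δ0−h0·(2M0+M1)/6=25/48
seg 1: a=-1, c=M1/2=7/48, d=(M2−M1)/(6·2)=-1/16, b=Δ1−h1·(2M1+M2)/6=23/24
seg 2: a=1, c=M2/2=-11/48, d=(M3−M2)/(6·3)=11/432, b=Δ2−h2·(2M2+M3)/6=19/24
t_q=7/2 → seg 1, τ=1/2; S=-1+23/24·τ+7/48·τ²+-1/16·τ³=-63/128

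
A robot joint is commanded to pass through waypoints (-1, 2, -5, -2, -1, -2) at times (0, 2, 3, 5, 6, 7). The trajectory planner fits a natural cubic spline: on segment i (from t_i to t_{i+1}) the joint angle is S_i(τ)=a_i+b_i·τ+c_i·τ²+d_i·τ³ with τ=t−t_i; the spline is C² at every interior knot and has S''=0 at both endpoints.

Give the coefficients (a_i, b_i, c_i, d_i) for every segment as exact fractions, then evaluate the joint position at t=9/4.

  seg 0: a=-1 b=7057/1418 c=0 d=-2465/2836
  seg 1: a=2 b=-7733/1418 c=-7395/1418 d=2601/709
  seg 2: a=-5 b=-6917/1418 c=8211/1418 d=-3689/2836
  seg 3: a=-2 b=3793/1418 c=-1428/709 d=481/1418
  seg 4: a=-1 b=-238/709 c=-1413/1418 d=471/1418
S(9/4) = 16699/45376

Δ: Δ0=3/2, Δ1=-7, Δ2=3/2, Δ3=1, Δ4=-1
row 1: diag=6, rhs=-51; c'=1/6, d'=-17/2
row 2: denom=6−1·1/6=35/6; d'=(51−1·-17/2)/(35/6)=51/5
row 3: denom=6−2·12/35=186/35; d'=(-3−2·51/5)/(186/35)=-273/62
row 4: denom=4−1·35/186=709/186; d'=(-12−1·-273/62)/(709/186)=-1413/709
back: M4=-1413/709
back: M3=-273/62−35/186·-1413/709=-2856/709
back: M2=51/5−12/35·-2856/709=8211/709
back: M1=-17/2−1/6·8211/709=-7395/709
M: M0=0, M1=-7395/709, M2=8211/709, M3=-2856/709, M4=-1413/709, M5=0
seg 0: a=-1, c=M0/2=0, d=(M1−M0)/(6·2)=-2465/2836, b=Δ0−h0·(2M0+M1)/6=7057/1418
seg 1: a=2, c=M1/2=-7395/1418, d=(M2−M1)/(6·1)=2601/709, b=Δ1−h1·(2M1+M2)/6=-7733/1418
seg 2: a=-5, c=M2/2=8211/1418, d=(M3−M2)/(6·2)=-3689/2836, b=Δ2−h2·(2M2+M3)/6=-6917/1418
seg 3: a=-2, c=M3/2=-1428/709, d=(M4−M3)/(6·1)=481/1418, b=Δ3−h3·(2M3+M4)/6=3793/1418
seg 4: a=-1, c=M4/2=-1413/1418, d=(M5−M4)/(6·1)=471/1418, b=Δ4−h4·(2M4+M5)/6=-238/709
t_q=9/4 → seg 1, τ=1/4; S=2+-7733/1418·τ+-7395/1418·τ²+2601/709·τ³=16699/45376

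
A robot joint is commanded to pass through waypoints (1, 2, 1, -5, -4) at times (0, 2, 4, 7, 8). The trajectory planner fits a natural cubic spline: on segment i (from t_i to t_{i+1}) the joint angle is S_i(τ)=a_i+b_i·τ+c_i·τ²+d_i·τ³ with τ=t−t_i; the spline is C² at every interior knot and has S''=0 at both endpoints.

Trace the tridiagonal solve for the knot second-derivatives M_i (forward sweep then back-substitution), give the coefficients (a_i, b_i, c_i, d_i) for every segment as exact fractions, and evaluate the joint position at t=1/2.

  seg 0: a=1 b=163/268 c=0 d=-29/1072
  seg 1: a=2 b=19/67 c=-87/536 d=-123/1072
  seg 2: a=1 b=-467/268 c=-57/67 d=205/804
  seg 3: a=-5 b=5/134 c=387/268 d=-129/268
S(1/2) = 11155/8576

Δ: Δ0=1/2, Δ1=-1/2, Δ2=-2, Δ3=1
row 1: diag=8, rhs=-6; c'=1/4, d'=-3/4
row 2: denom=10−2·1/4=19/2; d'=(-9−2·-3/4)/(19/2)=-15/19
row 3: denom=8−3·6/19=134/19; d'=(18−3·-15/19)/(134/19)=387/134
back: M3=387/134
back: M2=-15/19−6/19·387/134=-114/67
back: M1=-3/4−1/4·-114/67=-87/268
M: M0=0, M1=-87/268, M2=-114/67, M3=387/134, M4=0
seg 0: a=1, c=M0/2=0, d=(M1−M0)/(6·2)=-29/1072, b=Δ0−h0·(2M0+M1)/6=163/268
seg 1: a=2, c=M1/2=-87/536, d=(M2−M1)/(6·2)=-123/1072, b=Δ1−h1·(2M1+M2)/6=19/67
seg 2: a=1, c=M2/2=-57/67, d=(M3−M2)/(6·3)=205/804, b=Δ2−h2·(2M2+M3)/6=-467/268
seg 3: a=-5, c=M3/2=387/268, d=(M4−M3)/(6·1)=-129/268, b=Δ3−h3·(2M3+M4)/6=5/134
t_q=1/2 → seg 0, τ=1/2; S=1+163/268·τ+0·τ²+-29/1072·τ³=11155/8576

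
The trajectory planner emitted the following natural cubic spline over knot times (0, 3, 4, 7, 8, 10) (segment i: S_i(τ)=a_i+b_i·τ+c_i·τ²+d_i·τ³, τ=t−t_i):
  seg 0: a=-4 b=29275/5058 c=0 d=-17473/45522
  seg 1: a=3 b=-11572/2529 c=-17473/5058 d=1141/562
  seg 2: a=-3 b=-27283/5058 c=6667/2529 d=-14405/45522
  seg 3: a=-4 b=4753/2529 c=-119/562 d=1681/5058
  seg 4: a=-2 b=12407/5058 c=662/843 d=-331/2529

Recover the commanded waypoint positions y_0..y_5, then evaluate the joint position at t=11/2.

y_0=-4 y_1=3 y_2=-3 y_3=-4 y_4=-2 y_5=5
S(11/2) = -27999/4496

y_0 = S_0(0) = a_0 = -4
y_1 = S_1(0) = a_1 = 3
y_2 = S_2(0) = a_2 = -3
y_3 = S_3(0) = a_3 = -4
y_4 = S_4(0) = a_4 = -2
y_5 = S_4(2) = 5
t_q=11/2 is in segment 2 (τ=3/2); S_2(τ)=-27999/4496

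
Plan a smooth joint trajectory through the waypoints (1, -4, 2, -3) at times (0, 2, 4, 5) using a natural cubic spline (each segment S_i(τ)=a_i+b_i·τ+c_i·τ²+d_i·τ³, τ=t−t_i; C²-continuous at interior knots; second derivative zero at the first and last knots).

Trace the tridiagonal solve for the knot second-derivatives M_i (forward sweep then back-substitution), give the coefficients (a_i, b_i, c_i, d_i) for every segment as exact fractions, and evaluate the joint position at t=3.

Δ: Δ0=-5/2, Δ1=3, Δ2=-5
row 1: diag=8, rhs=33; c'=1/4, d'=33/8
row 2: denom=6−2·1/4=11/2; d'=(-48−2·33/8)/(11/2)=-225/22
back: M2=-225/22
back: M1=33/8−1/4·-225/22=147/22
M: M0=0, M1=147/22, M2=-225/22, M3=0
seg 0: a=1, c=M0/2=0, d=(M1−M0)/(6·2)=49/88, b=Δ0−h0·(2M0+M1)/6=-52/11
seg 1: a=-4, c=M1/2=147/44, d=(M2−M1)/(6·2)=-31/22, b=Δ1−h1·(2M1+M2)/6=43/22
seg 2: a=2, c=M2/2=-225/44, d=(M3−M2)/(6·1)=75/44, b=Δ2−h2·(2M2+M3)/6=-35/22
t_q=3 → seg 1, τ=1; S=-4+43/22·τ+147/44·τ²+-31/22·τ³=-5/44

  seg 0: a=1 b=-52/11 c=0 d=49/88
  seg 1: a=-4 b=43/22 c=147/44 d=-31/22
  seg 2: a=2 b=-35/22 c=-225/44 d=75/44
S(3) = -5/44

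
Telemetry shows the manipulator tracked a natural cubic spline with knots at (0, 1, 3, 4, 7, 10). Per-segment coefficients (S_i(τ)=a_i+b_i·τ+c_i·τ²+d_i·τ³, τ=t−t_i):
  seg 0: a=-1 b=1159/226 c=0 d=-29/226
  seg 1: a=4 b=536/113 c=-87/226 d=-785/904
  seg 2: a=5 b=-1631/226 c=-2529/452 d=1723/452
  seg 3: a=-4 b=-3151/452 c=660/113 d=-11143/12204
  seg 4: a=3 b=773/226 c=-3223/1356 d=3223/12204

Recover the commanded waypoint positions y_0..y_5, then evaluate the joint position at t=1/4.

y_0 = S_0(0) = a_0 = -1
y_1 = S_1(0) = a_1 = 4
y_2 = S_2(0) = a_2 = 5
y_3 = S_3(0) = a_3 = -4
y_4 = S_4(0) = a_4 = 3
y_5 = S_4(3) = -1
t_q=1/4 is in segment 0 (τ=1/4); S_0(τ)=4051/14464

y_0=-1 y_1=4 y_2=5 y_3=-4 y_4=3 y_5=-1
S(1/4) = 4051/14464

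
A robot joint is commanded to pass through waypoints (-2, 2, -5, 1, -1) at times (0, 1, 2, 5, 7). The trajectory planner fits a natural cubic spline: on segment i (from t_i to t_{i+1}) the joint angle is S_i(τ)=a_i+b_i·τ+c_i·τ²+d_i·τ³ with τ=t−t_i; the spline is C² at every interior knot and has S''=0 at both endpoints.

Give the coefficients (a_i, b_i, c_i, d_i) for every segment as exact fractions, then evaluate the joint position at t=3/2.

Δ: Δ0=4, Δ1=-7, Δ2=2, Δ3=-1
row 1: diag=4, rhs=-66; c'=1/4, d'=-33/2
row 2: denom=8−1·1/4=31/4; d'=(54−1·-33/2)/(31/4)=282/31
row 3: denom=10−3·12/31=274/31; d'=(-18−3·282/31)/(274/31)=-702/137
back: M3=-702/137
back: M2=282/31−12/31·-702/137=1518/137
back: M1=-33/2−1/4·1518/137=-2640/137
M: M0=0, M1=-2640/137, M2=1518/137, M3=-702/137, M4=0
seg 0: a=-2, c=M0/2=0, d=(M1−M0)/(6·1)=-440/137, b=Δ0−h0·(2M0+M1)/6=988/137
seg 1: a=2, c=M1/2=-1320/137, d=(M2−M1)/(6·1)=693/137, b=Δ1−h1·(2M1+M2)/6=-332/137
seg 2: a=-5, c=M2/2=759/137, d=(M3−M2)/(6·3)=-370/411, b=Δ2−h2·(2M2+M3)/6=-893/137
seg 3: a=1, c=M3/2=-351/137, d=(M4−M3)/(6·2)=117/274, b=Δ3−h3·(2M3+M4)/6=331/137
t_q=3/2 → seg 1, τ=1/2; S=2+-332/137·τ+-1320/137·τ²+693/137·τ³=-1083/1096

  seg 0: a=-2 b=988/137 c=0 d=-440/137
  seg 1: a=2 b=-332/137 c=-1320/137 d=693/137
  seg 2: a=-5 b=-893/137 c=759/137 d=-370/411
  seg 3: a=1 b=331/137 c=-351/137 d=117/274
S(3/2) = -1083/1096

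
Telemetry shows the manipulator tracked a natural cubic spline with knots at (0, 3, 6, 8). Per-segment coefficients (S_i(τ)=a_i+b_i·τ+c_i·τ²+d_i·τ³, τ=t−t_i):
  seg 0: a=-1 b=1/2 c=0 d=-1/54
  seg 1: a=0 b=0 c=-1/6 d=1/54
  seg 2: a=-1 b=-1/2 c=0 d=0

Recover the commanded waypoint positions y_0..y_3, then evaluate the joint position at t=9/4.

y_0 = S_0(0) = a_0 = -1
y_1 = S_1(0) = a_1 = 0
y_2 = S_2(0) = a_2 = -1
y_3 = S_2(2) = -2
t_q=9/4 is in segment 0 (τ=9/4); S_0(τ)=-11/128

y_0=-1 y_1=0 y_2=-1 y_3=-2
S(9/4) = -11/128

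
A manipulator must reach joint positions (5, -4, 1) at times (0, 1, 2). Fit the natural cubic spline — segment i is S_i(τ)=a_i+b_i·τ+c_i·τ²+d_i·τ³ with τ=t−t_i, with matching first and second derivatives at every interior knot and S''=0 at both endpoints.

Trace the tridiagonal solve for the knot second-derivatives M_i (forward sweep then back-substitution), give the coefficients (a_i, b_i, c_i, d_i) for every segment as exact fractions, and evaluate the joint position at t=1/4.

Δ: Δ0=-9, Δ1=5
row 1: diag=4, rhs=84; c'=1/4, d'=21
back: M1=21
M: M0=0, M1=21, M2=0
seg 0: a=5, c=M0/2=0, d=(M1−M0)/(6·1)=7/2, b=Δ0−h0·(2M0+M1)/6=-25/2
seg 1: a=-4, c=M1/2=21/2, d=(M2−M1)/(6·1)=-7/2, b=Δ1−h1·(2M1+M2)/6=-2
t_q=1/4 → seg 0, τ=1/4; S=5+-25/2·τ+0·τ²+7/2·τ³=247/128

  seg 0: a=5 b=-25/2 c=0 d=7/2
  seg 1: a=-4 b=-2 c=21/2 d=-7/2
S(1/4) = 247/128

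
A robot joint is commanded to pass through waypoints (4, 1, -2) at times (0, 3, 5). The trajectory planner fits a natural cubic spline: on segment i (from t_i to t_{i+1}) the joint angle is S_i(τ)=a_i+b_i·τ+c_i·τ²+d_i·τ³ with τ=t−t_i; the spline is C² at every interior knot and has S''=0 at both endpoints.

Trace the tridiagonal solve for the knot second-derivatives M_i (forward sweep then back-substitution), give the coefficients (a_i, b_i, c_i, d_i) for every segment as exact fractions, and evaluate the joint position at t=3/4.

  seg 0: a=4 b=-17/20 c=0 d=-1/60
  seg 1: a=1 b=-13/10 c=-3/20 d=1/40
S(3/4) = 859/256

Δ: Δ0=-1, Δ1=-3/2
row 1: diag=10, rhs=-3; c'=1/5, d'=-3/10
back: M1=-3/10
M: M0=0, M1=-3/10, M2=0
seg 0: a=4, c=M0/2=0, d=(M1−M0)/(6·3)=-1/60, b=Δ0−h0·(2M0+M1)/6=-17/20
seg 1: a=1, c=M1/2=-3/20, d=(M2−M1)/(6·2)=1/40, b=Δ1−h1·(2M1+M2)/6=-13/10
t_q=3/4 → seg 0, τ=3/4; S=4+-17/20·τ+0·τ²+-1/60·τ³=859/256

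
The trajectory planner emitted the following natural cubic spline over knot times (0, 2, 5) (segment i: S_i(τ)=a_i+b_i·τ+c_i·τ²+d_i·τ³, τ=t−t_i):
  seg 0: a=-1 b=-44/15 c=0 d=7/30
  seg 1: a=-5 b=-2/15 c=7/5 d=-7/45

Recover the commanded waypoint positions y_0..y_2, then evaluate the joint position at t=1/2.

y_0 = S_0(0) = a_0 = -1
y_1 = S_1(0) = a_1 = -5
y_2 = S_1(3) = 3
t_q=1/2 is in segment 0 (τ=1/2); S_0(τ)=-39/16

y_0=-1 y_1=-5 y_2=3
S(1/2) = -39/16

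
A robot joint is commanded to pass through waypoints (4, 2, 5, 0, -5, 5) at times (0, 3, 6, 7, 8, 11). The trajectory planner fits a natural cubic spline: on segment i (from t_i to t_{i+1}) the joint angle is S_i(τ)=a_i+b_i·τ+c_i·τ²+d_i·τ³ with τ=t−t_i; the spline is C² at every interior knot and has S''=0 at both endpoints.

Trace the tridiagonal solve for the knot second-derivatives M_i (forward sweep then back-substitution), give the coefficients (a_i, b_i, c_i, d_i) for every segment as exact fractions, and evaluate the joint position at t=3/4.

  seg 0: a=4 b=-1511/867 c=0 d=311/2601
  seg 1: a=2 b=1288/867 c=311/289 d=-3220/7803
  seg 2: a=5 b=-2774/867 c=-2287/867 d=242/289
  seg 3: a=0 b=-5170/867 c=-109/867 d=944/867
  seg 4: a=-5 b=-852/289 c=2723/867 d=-2723/7803
S(3/4) = 50741/18496

Δ: Δ0=-2/3, Δ1=1, Δ2=-5, Δ3=-5, Δ4=10/3
row 1: diag=12, rhs=10; c'=1/4, d'=5/6
row 2: denom=8−3·1/4=29/4; d'=(-36−3·5/6)/(29/4)=-154/29
row 3: denom=4−1·4/29=112/29; d'=(0−1·-154/29)/(112/29)=11/8
row 4: denom=8−1·29/112=867/112; d'=(50−1·11/8)/(867/112)=5446/867
back: M4=5446/867
back: M3=11/8−29/112·5446/867=-218/867
back: M2=-154/29−4/29·-218/867=-4574/867
back: M1=5/6−1/4·-4574/867=622/289
M: M0=0, M1=622/289, M2=-4574/867, M3=-218/867, M4=5446/867, M5=0
seg 0: a=4, c=M0/2=0, d=(M1−M0)/(6·3)=311/2601, b=Δ0−h0·(2M0+M1)/6=-1511/867
seg 1: a=2, c=M1/2=311/289, d=(M2−M1)/(6·3)=-3220/7803, b=Δ1−h1·(2M1+M2)/6=1288/867
seg 2: a=5, c=M2/2=-2287/867, d=(M3−M2)/(6·1)=242/289, b=Δ2−h2·(2M2+M3)/6=-2774/867
seg 3: a=0, c=M3/2=-109/867, d=(M4−M3)/(6·1)=944/867, b=Δ3−h3·(2M3+M4)/6=-5170/867
seg 4: a=-5, c=M4/2=2723/867, d=(M5−M4)/(6·3)=-2723/7803, b=Δ4−h4·(2M4+M5)/6=-852/289
t_q=3/4 → seg 0, τ=3/4; S=4+-1511/867·τ+0·τ²+311/2601·τ³=50741/18496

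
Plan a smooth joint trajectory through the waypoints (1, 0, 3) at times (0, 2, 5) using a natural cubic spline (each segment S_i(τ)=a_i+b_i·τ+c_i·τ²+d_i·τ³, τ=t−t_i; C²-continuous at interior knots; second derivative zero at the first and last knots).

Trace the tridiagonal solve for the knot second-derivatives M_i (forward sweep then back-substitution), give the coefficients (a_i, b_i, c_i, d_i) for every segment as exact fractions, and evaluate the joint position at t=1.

  seg 0: a=1 b=-4/5 c=0 d=3/40
  seg 1: a=0 b=1/10 c=9/20 d=-1/20
S(1) = 11/40

Δ: Δ0=-1/2, Δ1=1
row 1: diag=10, rhs=9; c'=3/10, d'=9/10
back: M1=9/10
M: M0=0, M1=9/10, M2=0
seg 0: a=1, c=M0/2=0, d=(M1−M0)/(6·2)=3/40, b=Δ0−h0·(2M0+M1)/6=-4/5
seg 1: a=0, c=M1/2=9/20, d=(M2−M1)/(6·3)=-1/20, b=Δ1−h1·(2M1+M2)/6=1/10
t_q=1 → seg 0, τ=1; S=1+-4/5·τ+0·τ²+3/40·τ³=11/40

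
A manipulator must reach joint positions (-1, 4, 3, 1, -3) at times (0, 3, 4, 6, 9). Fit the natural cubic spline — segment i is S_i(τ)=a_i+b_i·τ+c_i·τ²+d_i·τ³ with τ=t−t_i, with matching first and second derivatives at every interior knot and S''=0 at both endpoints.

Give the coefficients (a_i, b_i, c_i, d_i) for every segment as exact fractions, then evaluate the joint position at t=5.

Δ: Δ0=5/3, Δ1=-1, Δ2=-1, Δ3=-4/3
row 1: diag=8, rhs=-16; c'=1/8, d'=-2
row 2: denom=6−1·1/8=47/8; d'=(0−1·-2)/(47/8)=16/47
row 3: denom=10−2·16/47=438/47; d'=(-2−2·16/47)/(438/47)=-21/73
back: M3=-21/73
back: M2=16/47−16/47·-21/73=32/73
back: M1=-2−1/8·32/73=-150/73
M: M0=0, M1=-150/73, M2=32/73, M3=-21/73, M4=0
seg 0: a=-1, c=M0/2=0, d=(M1−M0)/(6·3)=-25/219, b=Δ0−h0·(2M0+M1)/6=590/219
seg 1: a=4, c=M1/2=-75/73, d=(M2−M1)/(6·1)=91/219, b=Δ1−h1·(2M1+M2)/6=-85/219
seg 2: a=3, c=M2/2=16/73, d=(M3−M2)/(6·2)=-53/876, b=Δ2−h2·(2M2+M3)/6=-262/219
seg 3: a=1, c=M3/2=-21/146, d=(M4−M3)/(6·3)=7/438, b=Δ3−h3·(2M3+M4)/6=-229/219
t_q=5 → seg 2, τ=1; S=3+-262/219·τ+16/73·τ²+-53/876·τ³=573/292

  seg 0: a=-1 b=590/219 c=0 d=-25/219
  seg 1: a=4 b=-85/219 c=-75/73 d=91/219
  seg 2: a=3 b=-262/219 c=16/73 d=-53/876
  seg 3: a=1 b=-229/219 c=-21/146 d=7/438
S(5) = 573/292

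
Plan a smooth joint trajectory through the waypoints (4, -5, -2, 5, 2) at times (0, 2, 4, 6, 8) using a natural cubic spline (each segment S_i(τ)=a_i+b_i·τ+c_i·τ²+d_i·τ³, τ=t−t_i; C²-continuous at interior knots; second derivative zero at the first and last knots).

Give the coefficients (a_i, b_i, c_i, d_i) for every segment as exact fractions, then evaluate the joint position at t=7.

  seg 0: a=4 b=-47/8 c=0 d=11/32
  seg 1: a=-5 b=-7/4 c=33/16 d=-7/32
  seg 2: a=-2 b=31/8 c=3/4 d=-15/32
  seg 3: a=5 b=5/4 c=-33/16 d=11/32
S(7) = 145/32

Δ: Δ0=-9/2, Δ1=3/2, Δ2=7/2, Δ3=-3/2
row 1: diag=8, rhs=36; c'=1/4, d'=9/2
row 2: denom=8−2·1/4=15/2; d'=(12−2·9/2)/(15/2)=2/5
row 3: denom=8−2·4/15=112/15; d'=(-30−2·2/5)/(112/15)=-33/8
back: M3=-33/8
back: M2=2/5−4/15·-33/8=3/2
back: M1=9/2−1/4·3/2=33/8
M: M0=0, M1=33/8, M2=3/2, M3=-33/8, M4=0
seg 0: a=4, c=M0/2=0, d=(M1−M0)/(6·2)=11/32, b=Δ0−h0·(2M0+M1)/6=-47/8
seg 1: a=-5, c=M1/2=33/16, d=(M2−M1)/(6·2)=-7/32, b=Δ1−h1·(2M1+M2)/6=-7/4
seg 2: a=-2, c=M2/2=3/4, d=(M3−M2)/(6·2)=-15/32, b=Δ2−h2·(2M2+M3)/6=31/8
seg 3: a=5, c=M3/2=-33/16, d=(M4−M3)/(6·2)=11/32, b=Δ3−h3·(2M3+M4)/6=5/4
t_q=7 → seg 3, τ=1; S=5+5/4·τ+-33/16·τ²+11/32·τ³=145/32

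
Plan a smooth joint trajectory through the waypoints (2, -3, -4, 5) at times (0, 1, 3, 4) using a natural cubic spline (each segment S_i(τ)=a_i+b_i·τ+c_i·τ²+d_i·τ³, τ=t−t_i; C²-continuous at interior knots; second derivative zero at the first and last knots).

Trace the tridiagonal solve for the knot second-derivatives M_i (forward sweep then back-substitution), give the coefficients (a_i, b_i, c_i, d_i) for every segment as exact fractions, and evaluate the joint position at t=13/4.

Δ: Δ0=-5, Δ1=-1/2, Δ2=9
row 1: diag=6, rhs=27; c'=1/3, d'=9/2
row 2: denom=6−2·1/3=16/3; d'=(57−2·9/2)/(16/3)=9
back: M2=9
back: M1=9/2−1/3·9=3/2
M: M0=0, M1=3/2, M2=9, M3=0
seg 0: a=2, c=M0/2=0, d=(M1−M0)/(6·1)=1/4, b=Δ0−h0·(2M0+M1)/6=-21/4
seg 1: a=-3, c=M1/2=3/4, d=(M2−M1)/(6·2)=5/8, b=Δ1−h1·(2M1+M2)/6=-9/2
seg 2: a=-4, c=M2/2=9/2, d=(M3−M2)/(6·1)=-3/2, b=Δ2−h2·(2M2+M3)/6=6
t_q=13/4 → seg 2, τ=1/4; S=-4+6·τ+9/2·τ²+-3/2·τ³=-287/128

  seg 0: a=2 b=-21/4 c=0 d=1/4
  seg 1: a=-3 b=-9/2 c=3/4 d=5/8
  seg 2: a=-4 b=6 c=9/2 d=-3/2
S(13/4) = -287/128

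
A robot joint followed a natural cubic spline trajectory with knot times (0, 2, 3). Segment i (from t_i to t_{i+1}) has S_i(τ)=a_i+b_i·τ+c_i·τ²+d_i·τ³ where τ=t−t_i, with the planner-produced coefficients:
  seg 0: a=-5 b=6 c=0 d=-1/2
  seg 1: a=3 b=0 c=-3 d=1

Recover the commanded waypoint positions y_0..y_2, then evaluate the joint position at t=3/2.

y_0 = S_0(0) = a_0 = -5
y_1 = S_1(0) = a_1 = 3
y_2 = S_1(1) = 1
t_q=3/2 is in segment 0 (τ=3/2); S_0(τ)=37/16

y_0=-5 y_1=3 y_2=1
S(3/2) = 37/16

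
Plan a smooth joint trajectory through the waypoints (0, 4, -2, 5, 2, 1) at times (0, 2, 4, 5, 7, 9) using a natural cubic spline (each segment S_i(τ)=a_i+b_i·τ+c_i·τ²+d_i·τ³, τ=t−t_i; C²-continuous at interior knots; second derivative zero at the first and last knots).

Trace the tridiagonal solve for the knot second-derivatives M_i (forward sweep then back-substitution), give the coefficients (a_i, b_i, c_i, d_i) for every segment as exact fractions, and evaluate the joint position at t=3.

  seg 0: a=0 b=1043/234 c=0 d=-575/936
  seg 1: a=4 b=-341/117 c=-575/156 d=1705/936
  seg 2: a=-2 b=983/234 c=565/78 d=-40/9
  seg 3: a=5 b=1253/234 c=-475/78 d=623/468
  seg 4: a=2 b=-709/234 c=74/39 d=-37/117
S(3) = -81/104

Δ: Δ0=2, Δ1=-3, Δ2=7, Δ3=-3/2, Δ4=-1/2
row 1: diag=8, rhs=-30; c'=1/4, d'=-15/4
row 2: denom=6−2·1/4=11/2; d'=(60−2·-15/4)/(11/2)=135/11
row 3: denom=6−1·2/11=64/11; d'=(-51−1·135/11)/(64/11)=-87/8
row 4: denom=8−2·11/32=117/16; d'=(6−2·-87/8)/(117/16)=148/39
back: M4=148/39
back: M3=-87/8−11/32·148/39=-475/39
back: M2=135/11−2/11·-475/39=565/39
back: M1=-15/4−1/4·565/39=-575/78
M: M0=0, M1=-575/78, M2=565/39, M3=-475/39, M4=148/39, M5=0
seg 0: a=0, c=M0/2=0, d=(M1−M0)/(6·2)=-575/936, b=Δ0−h0·(2M0+M1)/6=1043/234
seg 1: a=4, c=M1/2=-575/156, d=(M2−M1)/(6·2)=1705/936, b=Δ1−h1·(2M1+M2)/6=-341/117
seg 2: a=-2, c=M2/2=565/78, d=(M3−M2)/(6·1)=-40/9, b=Δ2−h2·(2M2+M3)/6=983/234
seg 3: a=5, c=M3/2=-475/78, d=(M4−M3)/(6·2)=623/468, b=Δ3−h3·(2M3+M4)/6=1253/234
seg 4: a=2, c=M4/2=74/39, d=(M5−M4)/(6·2)=-37/117, b=Δ4−h4·(2M4+M5)/6=-709/234
t_q=3 → seg 1, τ=1; S=4+-341/117·τ+-575/156·τ²+1705/936·τ³=-81/104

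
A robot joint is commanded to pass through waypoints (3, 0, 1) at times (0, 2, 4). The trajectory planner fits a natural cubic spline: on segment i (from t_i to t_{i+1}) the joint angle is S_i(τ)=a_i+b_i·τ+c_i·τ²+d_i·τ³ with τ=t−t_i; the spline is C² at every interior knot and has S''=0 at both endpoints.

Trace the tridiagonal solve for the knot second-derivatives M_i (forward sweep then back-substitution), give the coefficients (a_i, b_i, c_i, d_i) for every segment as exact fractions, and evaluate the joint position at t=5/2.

Δ: Δ0=-3/2, Δ1=1/2
row 1: diag=8, rhs=12; c'=1/4, d'=3/2
back: M1=3/2
M: M0=0, M1=3/2, M2=0
seg 0: a=3, c=M0/2=0, d=(M1−M0)/(6·2)=1/8, b=Δ0−h0·(2M0+M1)/6=-2
seg 1: a=0, c=M1/2=3/4, d=(M2−M1)/(6·2)=-1/8, b=Δ1−h1·(2M1+M2)/6=-1/2
t_q=5/2 → seg 1, τ=1/2; S=0+-1/2·τ+3/4·τ²+-1/8·τ³=-5/64

  seg 0: a=3 b=-2 c=0 d=1/8
  seg 1: a=0 b=-1/2 c=3/4 d=-1/8
S(5/2) = -5/64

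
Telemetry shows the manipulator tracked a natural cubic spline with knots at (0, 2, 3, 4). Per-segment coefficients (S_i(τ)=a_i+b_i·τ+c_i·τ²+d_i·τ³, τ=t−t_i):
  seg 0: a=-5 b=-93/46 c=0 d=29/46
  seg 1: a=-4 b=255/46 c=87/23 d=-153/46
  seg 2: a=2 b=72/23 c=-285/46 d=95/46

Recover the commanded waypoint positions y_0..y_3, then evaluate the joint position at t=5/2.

y_0 = S_0(0) = a_0 = -5
y_1 = S_1(0) = a_1 = -4
y_2 = S_2(0) = a_2 = 2
y_3 = S_2(1) = 1
t_q=5/2 is in segment 1 (τ=1/2); S_1(τ)=-257/368

y_0=-5 y_1=-4 y_2=2 y_3=1
S(5/2) = -257/368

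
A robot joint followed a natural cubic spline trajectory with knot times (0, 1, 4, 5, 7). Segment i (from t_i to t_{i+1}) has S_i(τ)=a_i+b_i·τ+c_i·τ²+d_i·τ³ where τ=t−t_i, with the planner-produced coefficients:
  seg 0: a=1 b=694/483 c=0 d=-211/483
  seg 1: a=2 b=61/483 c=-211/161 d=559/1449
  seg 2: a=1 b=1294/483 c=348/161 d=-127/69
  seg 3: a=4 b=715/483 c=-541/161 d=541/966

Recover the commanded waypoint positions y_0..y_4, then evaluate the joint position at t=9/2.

y_0=1 y_1=2 y_2=1 y_3=4 y_4=-2
S(9/2) = 3413/1288

y_0 = S_0(0) = a_0 = 1
y_1 = S_1(0) = a_1 = 2
y_2 = S_2(0) = a_2 = 1
y_3 = S_3(0) = a_3 = 4
y_4 = S_3(2) = -2
t_q=9/2 is in segment 2 (τ=1/2); S_2(τ)=3413/1288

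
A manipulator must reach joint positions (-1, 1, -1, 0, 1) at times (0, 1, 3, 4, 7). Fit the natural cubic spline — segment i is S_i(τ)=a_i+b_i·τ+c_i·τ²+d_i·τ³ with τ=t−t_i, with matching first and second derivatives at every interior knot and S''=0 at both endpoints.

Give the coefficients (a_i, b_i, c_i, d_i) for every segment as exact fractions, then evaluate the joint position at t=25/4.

  seg 0: a=-1 b=2023/750 c=0 d=-523/750
  seg 1: a=1 b=227/375 c=-523/250 d=967/1500
  seg 2: a=-1 b=-2/75 c=222/125 d=-281/375
  seg 3: a=0 b=479/375 c=-59/125 d=59/1125
S(25/4) = 1731/1600

Δ: Δ0=2, Δ1=-1, Δ2=1, Δ3=1/3
row 1: diag=6, rhs=-18; c'=1/3, d'=-3
row 2: denom=6−2·1/3=16/3; d'=(12−2·-3)/(16/3)=27/8
row 3: denom=8−1·3/16=125/16; d'=(-4−1·27/8)/(125/16)=-118/125
back: M3=-118/125
back: M2=27/8−3/16·-118/125=444/125
back: M1=-3−1/3·444/125=-523/125
M: M0=0, M1=-523/125, M2=444/125, M3=-118/125, M4=0
seg 0: a=-1, c=M0/2=0, d=(M1−M0)/(6·1)=-523/750, b=Δ0−h0·(2M0+M1)/6=2023/750
seg 1: a=1, c=M1/2=-523/250, d=(M2−M1)/(6·2)=967/1500, b=Δ1−h1·(2M1+M2)/6=227/375
seg 2: a=-1, c=M2/2=222/125, d=(M3−M2)/(6·1)=-281/375, b=Δ2−h2·(2M2+M3)/6=-2/75
seg 3: a=0, c=M3/2=-59/125, d=(M4−M3)/(6·3)=59/1125, b=Δ3−h3·(2M3+M4)/6=479/375
t_q=25/4 → seg 3, τ=9/4; S=0+479/375·τ+-59/125·τ²+59/1125·τ³=1731/1600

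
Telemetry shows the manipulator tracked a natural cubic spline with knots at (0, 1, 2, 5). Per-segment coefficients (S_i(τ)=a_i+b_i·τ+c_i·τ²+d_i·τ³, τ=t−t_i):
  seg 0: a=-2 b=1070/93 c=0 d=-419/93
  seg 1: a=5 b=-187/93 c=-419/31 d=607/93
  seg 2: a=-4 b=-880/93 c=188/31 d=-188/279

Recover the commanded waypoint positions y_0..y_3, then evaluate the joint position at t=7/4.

y_0=-2 y_1=5 y_2=-4 y_3=4
S(7/4) = -2693/1984

y_0 = S_0(0) = a_0 = -2
y_1 = S_1(0) = a_1 = 5
y_2 = S_2(0) = a_2 = -4
y_3 = S_2(3) = 4
t_q=7/4 is in segment 1 (τ=3/4); S_1(τ)=-2693/1984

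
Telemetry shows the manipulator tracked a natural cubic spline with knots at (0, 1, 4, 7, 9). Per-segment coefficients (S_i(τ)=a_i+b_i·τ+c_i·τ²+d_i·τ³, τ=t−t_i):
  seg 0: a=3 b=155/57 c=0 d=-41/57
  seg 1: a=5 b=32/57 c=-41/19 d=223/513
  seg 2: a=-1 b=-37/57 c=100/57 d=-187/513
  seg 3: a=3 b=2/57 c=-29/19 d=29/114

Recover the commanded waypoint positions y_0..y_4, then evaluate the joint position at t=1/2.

y_0=3 y_1=5 y_2=-1 y_3=3 y_4=-1
S(1/2) = 649/152

y_0 = S_0(0) = a_0 = 3
y_1 = S_1(0) = a_1 = 5
y_2 = S_2(0) = a_2 = -1
y_3 = S_3(0) = a_3 = 3
y_4 = S_3(2) = -1
t_q=1/2 is in segment 0 (τ=1/2); S_0(τ)=649/152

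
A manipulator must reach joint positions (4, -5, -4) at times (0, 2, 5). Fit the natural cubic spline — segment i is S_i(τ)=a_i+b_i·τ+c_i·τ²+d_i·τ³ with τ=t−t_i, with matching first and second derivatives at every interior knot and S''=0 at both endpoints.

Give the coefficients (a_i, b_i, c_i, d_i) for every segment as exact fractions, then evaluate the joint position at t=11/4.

Δ: Δ0=-9/2, Δ1=1/3
row 1: diag=10, rhs=29; c'=3/10, d'=29/10
back: M1=29/10
M: M0=0, M1=29/10, M2=0
seg 0: a=4, c=M0/2=0, d=(M1−M0)/(6·2)=29/120, b=Δ0−h0·(2M0+M1)/6=-82/15
seg 1: a=-5, c=M1/2=29/20, d=(M2−M1)/(6·3)=-29/180, b=Δ1−h1·(2M1+M2)/6=-77/30
t_q=11/4 → seg 1, τ=3/4; S=-5+-77/30·τ+29/20·τ²+-29/180·τ³=-7907/1280

  seg 0: a=4 b=-82/15 c=0 d=29/120
  seg 1: a=-5 b=-77/30 c=29/20 d=-29/180
S(11/4) = -7907/1280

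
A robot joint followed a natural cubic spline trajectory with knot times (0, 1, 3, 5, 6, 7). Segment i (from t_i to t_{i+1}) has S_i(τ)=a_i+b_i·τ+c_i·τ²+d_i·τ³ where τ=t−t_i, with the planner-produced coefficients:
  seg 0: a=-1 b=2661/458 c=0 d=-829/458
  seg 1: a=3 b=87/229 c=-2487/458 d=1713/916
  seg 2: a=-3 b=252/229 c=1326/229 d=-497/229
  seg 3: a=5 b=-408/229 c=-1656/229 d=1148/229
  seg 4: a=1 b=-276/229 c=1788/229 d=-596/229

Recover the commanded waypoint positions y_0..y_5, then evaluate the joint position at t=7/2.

y_0=-1 y_1=3 y_2=-3 y_3=5 y_4=1 y_5=5
S(7/2) = -2333/1832

y_0 = S_0(0) = a_0 = -1
y_1 = S_1(0) = a_1 = 3
y_2 = S_2(0) = a_2 = -3
y_3 = S_3(0) = a_3 = 5
y_4 = S_4(0) = a_4 = 1
y_5 = S_4(1) = 5
t_q=7/2 is in segment 2 (τ=1/2); S_2(τ)=-2333/1832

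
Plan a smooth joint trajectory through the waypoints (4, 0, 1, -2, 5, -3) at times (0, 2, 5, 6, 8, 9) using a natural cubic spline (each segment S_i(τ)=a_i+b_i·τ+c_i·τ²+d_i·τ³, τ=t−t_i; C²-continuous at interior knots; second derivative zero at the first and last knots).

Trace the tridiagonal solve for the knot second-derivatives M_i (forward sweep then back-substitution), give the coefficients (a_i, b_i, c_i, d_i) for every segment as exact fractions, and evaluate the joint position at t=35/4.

Δ: Δ0=-2, Δ1=1/3, Δ2=-3, Δ3=7/2, Δ4=-8
row 1: diag=10, rhs=14; c'=3/10, d'=7/5
row 2: denom=8−3·3/10=71/10; d'=(-20−3·7/5)/(71/10)=-242/71
row 3: denom=6−1·10/71=416/71; d'=(39−1·-242/71)/(416/71)=3011/416
row 4: denom=6−2·71/208=553/104; d'=(-69−2·3011/416)/(553/104)=-17363/1106
back: M4=-17363/1106
back: M3=3011/416−71/208·-17363/1106=6966/553
back: M2=-242/71−10/71·6966/553=-2866/553
back: M1=7/5−3/10·-2866/553=1634/553
M: M0=0, M1=1634/553, M2=-2866/553, M3=6966/553, M4=-17363/1106, M5=0
seg 0: a=4, c=M0/2=0, d=(M1−M0)/(6·2)=817/3318, b=Δ0−h0·(2M0+M1)/6=-4952/1659
seg 1: a=0, c=M1/2=817/553, d=(M2−M1)/(6·3)=-250/553, b=Δ1−h1·(2M1+M2)/6=-50/1659
seg 2: a=1, c=M2/2=-1433/553, d=(M3−M2)/(6·1)=4916/1659, b=Δ2−h2·(2M2+M3)/6=-5594/1659
seg 3: a=-2, c=M3/2=3483/553, d=(M4−M3)/(6·2)=-31295/13272, b=Δ3−h3·(2M3+M4)/6=556/1659
seg 4: a=5, c=M4/2=-17363/2212, d=(M5−M4)/(6·1)=17363/6636, b=Δ4−h4·(2M4+M5)/6=-9181/3318
t_q=35/4 → seg 4, τ=3/4; S=5+-9181/3318·τ+-17363/2212·τ²+17363/6636·τ³=-54753/141568

  seg 0: a=4 b=-4952/1659 c=0 d=817/3318
  seg 1: a=0 b=-50/1659 c=817/553 d=-250/553
  seg 2: a=1 b=-5594/1659 c=-1433/553 d=4916/1659
  seg 3: a=-2 b=556/1659 c=3483/553 d=-31295/13272
  seg 4: a=5 b=-9181/3318 c=-17363/2212 d=17363/6636
S(35/4) = -54753/141568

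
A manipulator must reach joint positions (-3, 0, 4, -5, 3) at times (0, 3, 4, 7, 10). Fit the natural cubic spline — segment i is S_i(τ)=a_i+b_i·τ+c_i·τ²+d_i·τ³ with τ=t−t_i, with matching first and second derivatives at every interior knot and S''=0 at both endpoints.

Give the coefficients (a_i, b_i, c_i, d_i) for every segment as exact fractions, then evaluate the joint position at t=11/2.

  seg 0: a=-3 b=-67/114 c=0 d=181/1026
  seg 1: a=0 b=238/57 c=181/114 d=-67/38
  seg 2: a=4 b=235/114 c=-211/57 d=689/1026
  seg 3: a=-5 b=-115/57 c=89/38 d=-89/342
S(11/2) = 313/304

Δ: Δ0=1, Δ1=4, Δ2=-3, Δ3=8/3
row 1: diag=8, rhs=18; c'=1/8, d'=9/4
row 2: denom=8−1·1/8=63/8; d'=(-42−1·9/4)/(63/8)=-118/21
row 3: denom=12−3·8/21=76/7; d'=(34−3·-118/21)/(76/7)=89/19
back: M3=89/19
back: M2=-118/21−8/21·89/19=-422/57
back: M1=9/4−1/8·-422/57=181/57
M: M0=0, M1=181/57, M2=-422/57, M3=89/19, M4=0
seg 0: a=-3, c=M0/2=0, d=(M1−M0)/(6·3)=181/1026, b=Δ0−h0·(2M0+M1)/6=-67/114
seg 1: a=0, c=M1/2=181/114, d=(M2−M1)/(6·1)=-67/38, b=Δ1−h1·(2M1+M2)/6=238/57
seg 2: a=4, c=M2/2=-211/57, d=(M3−M2)/(6·3)=689/1026, b=Δ2−h2·(2M2+M3)/6=235/114
seg 3: a=-5, c=M3/2=89/38, d=(M4−M3)/(6·3)=-89/342, b=Δ3−h3·(2M3+M4)/6=-115/57
t_q=11/2 → seg 2, τ=3/2; S=4+235/114·τ+-211/57·τ²+689/1026·τ³=313/304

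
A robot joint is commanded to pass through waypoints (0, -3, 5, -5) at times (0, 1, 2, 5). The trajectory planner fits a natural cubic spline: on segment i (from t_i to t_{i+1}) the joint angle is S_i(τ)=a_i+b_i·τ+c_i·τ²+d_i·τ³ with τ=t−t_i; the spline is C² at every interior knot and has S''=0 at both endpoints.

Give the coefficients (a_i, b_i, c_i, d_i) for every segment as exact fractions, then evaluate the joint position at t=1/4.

Δ: Δ0=-3, Δ1=8, Δ2=-10/3
row 1: diag=4, rhs=66; c'=1/4, d'=33/2
row 2: denom=8−1·1/4=31/4; d'=(-68−1·33/2)/(31/4)=-338/31
back: M2=-338/31
back: M1=33/2−1/4·-338/31=596/31
M: M0=0, M1=596/31, M2=-338/31, M3=0
seg 0: a=0, c=M0/2=0, d=(M1−M0)/(6·1)=298/93, b=Δ0−h0·(2M0+M1)/6=-577/93
seg 1: a=-3, c=M1/2=298/31, d=(M2−M1)/(6·1)=-467/93, b=Δ1−h1·(2M1+M2)/6=317/93
seg 2: a=5, c=M2/2=-169/31, d=(M3−M2)/(6·3)=169/279, b=Δ2−h2·(2M2+M3)/6=704/93
t_q=1/4 → seg 0, τ=1/4; S=0+-577/93·τ+0·τ²+298/93·τ³=-1489/992

  seg 0: a=0 b=-577/93 c=0 d=298/93
  seg 1: a=-3 b=317/93 c=298/31 d=-467/93
  seg 2: a=5 b=704/93 c=-169/31 d=169/279
S(1/4) = -1489/992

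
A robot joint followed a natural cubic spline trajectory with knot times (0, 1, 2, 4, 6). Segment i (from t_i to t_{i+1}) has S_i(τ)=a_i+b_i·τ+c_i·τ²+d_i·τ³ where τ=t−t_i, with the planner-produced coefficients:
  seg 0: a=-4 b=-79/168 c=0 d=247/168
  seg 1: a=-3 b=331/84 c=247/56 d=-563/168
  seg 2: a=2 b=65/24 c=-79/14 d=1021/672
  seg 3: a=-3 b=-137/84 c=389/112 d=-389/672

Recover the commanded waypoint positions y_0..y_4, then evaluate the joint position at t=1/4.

y_0=-4 y_1=-3 y_2=2 y_3=-3 y_4=3
S(1/4) = -14675/3584

y_0 = S_0(0) = a_0 = -4
y_1 = S_1(0) = a_1 = -3
y_2 = S_2(0) = a_2 = 2
y_3 = S_3(0) = a_3 = -3
y_4 = S_3(2) = 3
t_q=1/4 is in segment 0 (τ=1/4); S_0(τ)=-14675/3584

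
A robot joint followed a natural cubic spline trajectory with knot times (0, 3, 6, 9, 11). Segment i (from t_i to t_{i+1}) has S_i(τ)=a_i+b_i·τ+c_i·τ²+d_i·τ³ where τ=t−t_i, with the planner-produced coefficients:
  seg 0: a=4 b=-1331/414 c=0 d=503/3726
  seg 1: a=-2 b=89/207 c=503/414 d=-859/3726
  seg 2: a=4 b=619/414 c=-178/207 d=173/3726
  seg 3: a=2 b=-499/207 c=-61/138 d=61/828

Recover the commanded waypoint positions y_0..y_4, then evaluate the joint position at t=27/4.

y_0=4 y_1=-2 y_2=4 y_3=2 y_4=-4
S(27/4) = 13711/2944

y_0 = S_0(0) = a_0 = 4
y_1 = S_1(0) = a_1 = -2
y_2 = S_2(0) = a_2 = 4
y_3 = S_3(0) = a_3 = 2
y_4 = S_3(2) = -4
t_q=27/4 is in segment 2 (τ=3/4); S_2(τ)=13711/2944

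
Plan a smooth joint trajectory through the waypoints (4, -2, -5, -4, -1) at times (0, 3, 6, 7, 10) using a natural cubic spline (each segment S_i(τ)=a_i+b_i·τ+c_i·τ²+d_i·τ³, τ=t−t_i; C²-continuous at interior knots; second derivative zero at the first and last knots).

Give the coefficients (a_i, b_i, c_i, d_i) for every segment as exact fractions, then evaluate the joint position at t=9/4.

Δ: Δ0=-2, Δ1=-1, Δ2=1, Δ3=1
row 1: diag=12, rhs=6; c'=1/4, d'=1/2
row 2: denom=8−3·1/4=29/4; d'=(12−3·1/2)/(29/4)=42/29
row 3: denom=8−1·4/29=228/29; d'=(0−1·42/29)/(228/29)=-7/38
back: M3=-7/38
back: M2=42/29−4/29·-7/38=28/19
back: M1=1/2−1/4·28/19=5/38
M: M0=0, M1=5/38, M2=28/19, M3=-7/38, M4=0
seg 0: a=4, c=M0/2=0, d=(M1−M0)/(6·3)=5/684, b=Δ0−h0·(2M0+M1)/6=-157/76
seg 1: a=-2, c=M1/2=5/76, d=(M2−M1)/(6·3)=17/228, b=Δ1−h1·(2M1+M2)/6=-71/38
seg 2: a=-5, c=M2/2=14/19, d=(M3−M2)/(6·1)=-21/76, b=Δ2−h2·(2M2+M3)/6=41/76
seg 3: a=-4, c=M3/2=-7/76, d=(M4−M3)/(6·3)=7/684, b=Δ3−h3·(2M3+M4)/6=45/38
t_q=9/4 → seg 0, τ=9/4; S=4+-157/76·τ+0·τ²+5/684·τ³=-2747/4864

  seg 0: a=4 b=-157/76 c=0 d=5/684
  seg 1: a=-2 b=-71/38 c=5/76 d=17/228
  seg 2: a=-5 b=41/76 c=14/19 d=-21/76
  seg 3: a=-4 b=45/38 c=-7/76 d=7/684
S(9/4) = -2747/4864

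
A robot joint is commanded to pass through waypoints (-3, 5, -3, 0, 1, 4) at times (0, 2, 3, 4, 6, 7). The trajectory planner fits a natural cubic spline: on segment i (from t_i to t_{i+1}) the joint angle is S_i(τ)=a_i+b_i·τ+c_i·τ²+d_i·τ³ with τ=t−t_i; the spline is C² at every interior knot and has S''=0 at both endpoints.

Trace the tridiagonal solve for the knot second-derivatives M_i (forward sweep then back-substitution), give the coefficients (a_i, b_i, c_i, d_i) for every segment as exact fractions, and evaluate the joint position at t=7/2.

Δ: Δ0=4, Δ1=-8, Δ2=3, Δ3=1/2, Δ4=3
row 1: diag=6, rhs=-72; c'=1/6, d'=-12
row 2: denom=4−1·1/6=23/6; d'=(66−1·-12)/(23/6)=468/23
row 3: denom=6−1·6/23=132/23; d'=(-15−1·468/23)/(132/23)=-271/44
row 4: denom=6−2·23/66=175/33; d'=(15−2·-271/44)/(175/33)=1803/350
back: M4=1803/350
back: M3=-271/44−23/66·1803/350=-1392/175
back: M2=468/23−6/23·-1392/175=3924/175
back: M1=-12−1/6·3924/175=-2754/175
M: M0=0, M1=-2754/175, M2=3924/175, M3=-1392/175, M4=1803/350, M5=0
seg 0: a=-3, c=M0/2=0, d=(M1−M0)/(6·2)=-459/350, b=Δ0−h0·(2M0+M1)/6=1618/175
seg 1: a=5, c=M1/2=-1377/175, d=(M2−M1)/(6·1)=159/25, b=Δ1−h1·(2M1+M2)/6=-1136/175
seg 2: a=-3, c=M2/2=1962/175, d=(M3−M2)/(6·1)=-886/175, b=Δ2−h2·(2M2+M3)/6=-551/175
seg 3: a=0, c=M3/2=-696/175, d=(M4−M3)/(6·2)=1529/1400, b=Δ3−h3·(2M3+M4)/6=143/35
seg 4: a=1, c=M4/2=1803/700, d=(M5−M4)/(6·1)=-601/700, b=Δ4−h4·(2M4+M5)/6=449/350
t_q=7/2 → seg 2, τ=1/2; S=-3+-551/175·τ+1962/175·τ²+-886/175·τ³=-1683/700

  seg 0: a=-3 b=1618/175 c=0 d=-459/350
  seg 1: a=5 b=-1136/175 c=-1377/175 d=159/25
  seg 2: a=-3 b=-551/175 c=1962/175 d=-886/175
  seg 3: a=0 b=143/35 c=-696/175 d=1529/1400
  seg 4: a=1 b=449/350 c=1803/700 d=-601/700
S(7/2) = -1683/700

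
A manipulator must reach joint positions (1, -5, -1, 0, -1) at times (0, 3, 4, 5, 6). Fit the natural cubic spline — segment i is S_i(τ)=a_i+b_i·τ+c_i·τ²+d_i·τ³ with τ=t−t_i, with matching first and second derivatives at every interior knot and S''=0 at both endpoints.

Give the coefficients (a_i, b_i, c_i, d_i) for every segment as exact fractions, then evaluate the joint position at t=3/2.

  seg 0: a=1 b=-133/29 c=0 d=25/87
  seg 1: a=-5 b=92/29 c=75/29 d=-51/29
  seg 2: a=-1 b=89/29 c=-78/29 d=18/29
  seg 3: a=0 b=-13/29 c=-24/29 d=8/29
S(3/2) = -1139/232

Δ: Δ0=-2, Δ1=4, Δ2=1, Δ3=-1
row 1: diag=8, rhs=36; c'=1/8, d'=9/2
row 2: denom=4−1·1/8=31/8; d'=(-18−1·9/2)/(31/8)=-180/31
row 3: denom=4−1·8/31=116/31; d'=(-12−1·-180/31)/(116/31)=-48/29
back: M3=-48/29
back: M2=-180/31−8/31·-48/29=-156/29
back: M1=9/2−1/8·-156/29=150/29
M: M0=0, M1=150/29, M2=-156/29, M3=-48/29, M4=0
seg 0: a=1, c=M0/2=0, d=(M1−M0)/(6·3)=25/87, b=Δ0−h0·(2M0+M1)/6=-133/29
seg 1: a=-5, c=M1/2=75/29, d=(M2−M1)/(6·1)=-51/29, b=Δ1−h1·(2M1+M2)/6=92/29
seg 2: a=-1, c=M2/2=-78/29, d=(M3−M2)/(6·1)=18/29, b=Δ2−h2·(2M2+M3)/6=89/29
seg 3: a=0, c=M3/2=-24/29, d=(M4−M3)/(6·1)=8/29, b=Δ3−h3·(2M3+M4)/6=-13/29
t_q=3/2 → seg 0, τ=3/2; S=1+-133/29·τ+0·τ²+25/87·τ³=-1139/232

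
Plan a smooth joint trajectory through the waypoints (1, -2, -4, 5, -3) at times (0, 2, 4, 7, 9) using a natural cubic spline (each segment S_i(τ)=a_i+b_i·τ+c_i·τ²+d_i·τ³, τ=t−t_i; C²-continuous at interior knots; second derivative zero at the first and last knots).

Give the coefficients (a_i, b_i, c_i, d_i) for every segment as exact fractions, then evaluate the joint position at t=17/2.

Δ: Δ0=-3/2, Δ1=-1, Δ2=3, Δ3=-4
row 1: diag=8, rhs=3; c'=1/4, d'=3/8
row 2: denom=10−2·1/4=19/2; d'=(24−2·3/8)/(19/2)=93/38
row 3: denom=10−3·6/19=172/19; d'=(-42−3·93/38)/(172/19)=-1875/344
back: M3=-1875/344
back: M2=93/38−6/19·-1875/344=717/172
back: M1=3/8−1/4·717/172=-459/688
M: M0=0, M1=-459/688, M2=717/172, M3=-1875/344, M4=0
seg 0: a=1, c=M0/2=0, d=(M1−M0)/(6·2)=-153/2752, b=Δ0−h0·(2M0+M1)/6=-879/688
seg 1: a=-2, c=M1/2=-459/1376, d=(M2−M1)/(6·2)=1109/2752, b=Δ1−h1·(2M1+M2)/6=-669/344
seg 2: a=-4, c=M2/2=717/344, d=(M3−M2)/(6·3)=-1103/2064, b=Δ2−h2·(2M2+M3)/6=1071/688
seg 3: a=5, c=M3/2=-1875/688, d=(M4−M3)/(6·2)=625/1376, b=Δ3−h3·(2M3+M4)/6=-63/172
t_q=17/2 → seg 3, τ=3/2; S=5+-63/172·τ+-1875/688·τ²+625/1376·τ³=-1633/11008

  seg 0: a=1 b=-879/688 c=0 d=-153/2752
  seg 1: a=-2 b=-669/344 c=-459/1376 d=1109/2752
  seg 2: a=-4 b=1071/688 c=717/344 d=-1103/2064
  seg 3: a=5 b=-63/172 c=-1875/688 d=625/1376
S(17/2) = -1633/11008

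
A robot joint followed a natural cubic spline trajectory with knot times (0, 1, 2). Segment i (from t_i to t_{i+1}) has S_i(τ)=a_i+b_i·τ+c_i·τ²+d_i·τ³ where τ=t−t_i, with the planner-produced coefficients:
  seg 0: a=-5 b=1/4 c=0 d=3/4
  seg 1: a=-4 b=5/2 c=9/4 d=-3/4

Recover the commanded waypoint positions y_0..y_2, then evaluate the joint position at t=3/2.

y_0=-5 y_1=-4 y_2=0
S(3/2) = -73/32

y_0 = S_0(0) = a_0 = -5
y_1 = S_1(0) = a_1 = -4
y_2 = S_1(1) = 0
t_q=3/2 is in segment 1 (τ=1/2); S_1(τ)=-73/32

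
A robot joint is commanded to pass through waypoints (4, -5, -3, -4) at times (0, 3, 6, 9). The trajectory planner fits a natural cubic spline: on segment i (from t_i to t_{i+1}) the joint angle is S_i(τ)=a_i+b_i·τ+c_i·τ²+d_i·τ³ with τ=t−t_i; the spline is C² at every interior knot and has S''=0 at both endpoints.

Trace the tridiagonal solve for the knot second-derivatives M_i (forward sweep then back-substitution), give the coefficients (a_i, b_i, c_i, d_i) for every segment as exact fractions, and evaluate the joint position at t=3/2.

  seg 0: a=4 b=-182/45 c=0 d=47/405
  seg 1: a=-5 b=-41/45 c=47/45 d=-14/81
  seg 2: a=-3 b=31/45 c=-23/45 d=23/405
S(3/2) = -67/40

Δ: Δ0=-3, Δ1=2/3, Δ2=-1/3
row 1: diag=12, rhs=22; c'=1/4, d'=11/6
row 2: denom=12−3·1/4=45/4; d'=(-6−3·11/6)/(45/4)=-46/45
back: M2=-46/45
back: M1=11/6−1/4·-46/45=94/45
M: M0=0, M1=94/45, M2=-46/45, M3=0
seg 0: a=4, c=M0/2=0, d=(M1−M0)/(6·3)=47/405, b=Δ0−h0·(2M0+M1)/6=-182/45
seg 1: a=-5, c=M1/2=47/45, d=(M2−M1)/(6·3)=-14/81, b=Δ1−h1·(2M1+M2)/6=-41/45
seg 2: a=-3, c=M2/2=-23/45, d=(M3−M2)/(6·3)=23/405, b=Δ2−h2·(2M2+M3)/6=31/45
t_q=3/2 → seg 0, τ=3/2; S=4+-182/45·τ+0·τ²+47/405·τ³=-67/40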